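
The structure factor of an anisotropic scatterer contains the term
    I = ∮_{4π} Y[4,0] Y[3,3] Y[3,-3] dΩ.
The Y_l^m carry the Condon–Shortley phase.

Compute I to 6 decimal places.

-0.076935

Checks pass: Σm=0; 10 even; l₃=3∈[1,7].
(2·4+1)(2·3+1)(2·3+1) = 441
Δ: 4! 4! 2! / 11! → 1/34650
sum: t=1:−1/72 t=2:+1/16 t=3:−1/72 = 5/144
3j²(4 3 3; 0 0 0) = Δ·Π!·Σ² = 2/77  (sign -1)
sum: t=4:+1/1152 = 1/1152
3j²(4 3 3; 0 3 -3) = Δ·Π!·Σ² = 1/154  (sign +1)
combine: 4πI² = 441·2/77·1/154 = 9/121
take √, sign -1: I = -0.07693494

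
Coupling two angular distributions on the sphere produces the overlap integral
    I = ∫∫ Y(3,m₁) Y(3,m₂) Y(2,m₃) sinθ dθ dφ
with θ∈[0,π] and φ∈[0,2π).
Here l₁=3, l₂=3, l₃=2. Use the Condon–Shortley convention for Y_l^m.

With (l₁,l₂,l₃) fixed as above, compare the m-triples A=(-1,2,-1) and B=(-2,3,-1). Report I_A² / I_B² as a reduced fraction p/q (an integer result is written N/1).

Shared (l₁,l₂,l₃)=(3,3,2): N and (l;000)² cancel in I_A²/I_B².
A: Δ = 4!·2!·2!/9! = 1/3780; Racah Σ t=3..4: t=3:−1/12 t=4:+1/48 = -1/16; ⇒ 3j(3 3 2; -1 2 -1)² = 1/28, sgn +1
B: Δ = 4!·2!·2!/9! = 1/3780; Racah Σ t=4..4: t=4:+1/48 = 1/48; ⇒ 3j(3 3 2; -2 3 -1)² = 5/84, sgn -1
I_A²/I_B² = (1/28)/(5/84) = 3/5

3/5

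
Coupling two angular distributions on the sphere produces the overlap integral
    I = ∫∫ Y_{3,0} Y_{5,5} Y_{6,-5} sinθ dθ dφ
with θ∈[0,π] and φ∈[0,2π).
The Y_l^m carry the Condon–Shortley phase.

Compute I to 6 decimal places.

Checks pass: Σm=0; 14 even; l₃=6∈[2,8].
(2·3+1)(2·5+1)(2·6+1) = 1001
Δ: 2! 4! 8! / 15! → 1/675675
sum: t=0:+1/8640 t=1:−1/2304 t=2:+1/8640 = -7/34560
3j²(3 5 6; 0 0 0) = Δ·Π!·Σ² = 7/429  (sign -1)
sum: t=2:+1/483840 = 1/483840
3j²(3 5 6; 0 5 -5) = Δ·Π!·Σ² = 3/91  (sign -1)
combine: 4πI² = 1001·7/429·3/91 = 7/13
take √, sign +1: I = 0.20700098

0.207001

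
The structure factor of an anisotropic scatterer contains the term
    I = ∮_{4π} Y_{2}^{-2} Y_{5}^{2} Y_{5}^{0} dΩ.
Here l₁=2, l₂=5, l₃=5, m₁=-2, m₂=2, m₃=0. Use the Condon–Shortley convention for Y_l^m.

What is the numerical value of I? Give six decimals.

Rules hold: Σm=0, L=12 even, 3≤5≤7.
N = 5·11·11 = 605
Δ = 2!·2!·8!/13! = 1/38610
Racah Σ t=0..2: t=0:+1/2880 t=1:−1/576 t=2:+1/2880 = -1/960
⇒ 3j(2 5 5; 0 0 0)² = 10/429, sgn +1
Racah Σ t=2..2: t=2:+1/2880 = 1/2880
⇒ 3j(2 5 5; -2 2 0)² = 14/429, sgn -1
4πI² = N·(3j₀)²·(3jₘ)² = 700/1521
I = -1·√(0.460224/4π) = -0.19137248

-0.191372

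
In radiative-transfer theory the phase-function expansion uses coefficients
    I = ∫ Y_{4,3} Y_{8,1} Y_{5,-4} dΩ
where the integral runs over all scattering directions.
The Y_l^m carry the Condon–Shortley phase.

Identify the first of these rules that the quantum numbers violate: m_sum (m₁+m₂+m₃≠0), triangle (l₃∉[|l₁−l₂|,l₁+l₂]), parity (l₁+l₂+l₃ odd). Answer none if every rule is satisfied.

azimuthal sum: 3 + 1 − 4 = 0  ✓
4 ≤ 5 ≤ 12 (triangle on l)  ✓
L = 4 + 8 + 5 = 17 (odd)  ✗

parity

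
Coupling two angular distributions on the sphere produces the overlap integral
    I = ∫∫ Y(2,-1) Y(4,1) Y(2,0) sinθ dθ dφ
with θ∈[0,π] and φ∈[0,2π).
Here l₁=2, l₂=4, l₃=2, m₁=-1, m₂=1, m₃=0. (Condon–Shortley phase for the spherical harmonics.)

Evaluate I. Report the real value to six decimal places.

m-sum 0 ✓  L=8 even ✓  2≤2≤6 ✓
Π(2lᵢ+1) = 5×9×5 = 225
triangle coeff Δ(2,4,2) = 1/630
Σ_t [2,2]: t=2:+1/16 = 1/16
(3j)²=2/35 [(2 4 2; 0 0 0)], sign=+1
Σ_t [3,3]: t=3:−1/24 = -1/24
(3j)²=1/21 [(2 4 2; -1 1 0)], sign=-1
⇒ 4πI² = 30/49
I = (-1)√(30/49/(4π)) = -0.22072812

-0.220728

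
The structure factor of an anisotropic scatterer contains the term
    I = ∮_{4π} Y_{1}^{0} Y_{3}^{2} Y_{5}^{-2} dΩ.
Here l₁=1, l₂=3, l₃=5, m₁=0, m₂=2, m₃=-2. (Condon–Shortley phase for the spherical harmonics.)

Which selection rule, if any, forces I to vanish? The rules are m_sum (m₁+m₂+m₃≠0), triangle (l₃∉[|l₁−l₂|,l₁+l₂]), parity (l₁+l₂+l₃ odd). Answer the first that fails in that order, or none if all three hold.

triangle

m₁+m₂+m₃ = 0 + 2 − 2 = 0  ✓
triangle: |1−3|=2 ≤ l₃=5 ≤ 1+3=4  ✗
parity: l₁+l₂+l₃ = 9 is odd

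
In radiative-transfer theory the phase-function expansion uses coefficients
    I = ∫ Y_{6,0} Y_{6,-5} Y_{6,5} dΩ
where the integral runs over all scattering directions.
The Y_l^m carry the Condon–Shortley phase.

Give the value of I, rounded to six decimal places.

-0.157447

m-sum 0 ✓  L=18 even ✓  0≤6≤12 ✓
Π(2lᵢ+1) = 13×13×13 = 2197
triangle coeff Δ(6,6,6) = 1/325909584
Σ_t [0,6]: t=0:+1/373248000 t=1:−1/1728000 t=2:+1/110592 t=3:−1/46656 t=4:+1/110592 t=5:−1/1728000 t=6:+1/373248000 = -7/1555200
(3j)²=400/46189 [(6 6 6; 0 0 0)], sign=-1
Σ_t [0,1]: t=0:+1/62208000 t=1:−1/10368000 = -1/12441600
(3j)²=275/16796 [(6 6 6; 0 -5 5)], sign=+1
⇒ 4πI² = 32500/104329
I = (-1)√(32500/104329/(4π)) = -0.15744694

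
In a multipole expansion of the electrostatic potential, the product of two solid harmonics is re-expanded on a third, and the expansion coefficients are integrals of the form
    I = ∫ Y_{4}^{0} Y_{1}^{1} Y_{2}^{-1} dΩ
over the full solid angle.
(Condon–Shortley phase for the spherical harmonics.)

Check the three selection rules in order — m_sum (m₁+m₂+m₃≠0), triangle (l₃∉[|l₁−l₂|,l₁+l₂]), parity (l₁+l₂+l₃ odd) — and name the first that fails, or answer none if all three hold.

azimuthal sum: 0 + 1 − 1 = 0  ✓
3 ≤ 2 ≤ 5 (triangle on l)  ✗
L = 4 + 1 + 2 = 7 (odd)

triangle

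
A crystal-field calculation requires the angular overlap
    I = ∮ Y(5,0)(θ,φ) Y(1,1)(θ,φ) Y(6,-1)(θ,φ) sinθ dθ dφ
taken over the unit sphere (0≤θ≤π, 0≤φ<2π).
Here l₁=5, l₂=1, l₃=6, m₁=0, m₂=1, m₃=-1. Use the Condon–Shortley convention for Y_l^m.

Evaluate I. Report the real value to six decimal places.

-0.187239

m-sum 0 ✓  L=12 even ✓  4≤6≤6 ✓
Π(2lᵢ+1) = 11×3×13 = 429
triangle coeff Δ(5,1,6) = 1/858
Σ_t [0,0]: t=0:+1/14400 = 1/14400
(3j)²=6/143 [(5 1 6; 0 0 0)], sign=+1
Σ_t [0,0]: t=0:+1/28800 = 1/28800
(3j)²=7/286 [(5 1 6; 0 1 -1)], sign=-1
⇒ 4πI² = 63/143
I = (-1)√(63/143/(4π)) = -0.18723944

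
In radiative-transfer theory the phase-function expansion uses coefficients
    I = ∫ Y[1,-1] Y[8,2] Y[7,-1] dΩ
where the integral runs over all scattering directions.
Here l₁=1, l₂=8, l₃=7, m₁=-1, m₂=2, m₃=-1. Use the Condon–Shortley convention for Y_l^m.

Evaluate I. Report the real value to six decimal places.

0.205254

m-sum 0 ✓  L=16 even ✓  7≤7≤9 ✓
Π(2lᵢ+1) = 3×17×15 = 765
triangle coeff Δ(1,8,7) = 1/2040
Σ_t [1,1]: t=1:−1/25401600 = -1/25401600
(3j)²=8/255 [(1 8 7; 0 0 0)], sign=+1
Σ_t [2,2]: t=2:+1/58060800 = 1/58060800
(3j)²=3/136 [(1 8 7; -1 2 -1)], sign=+1
⇒ 4πI² = 9/17
I = (+1)√(9/17/(4π)) = 0.20525411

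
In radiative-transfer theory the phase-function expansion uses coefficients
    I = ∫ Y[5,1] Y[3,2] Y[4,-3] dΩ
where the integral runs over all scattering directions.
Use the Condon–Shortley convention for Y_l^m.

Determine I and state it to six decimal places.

m-sum 0 ✓  L=12 even ✓  2≤4≤8 ✓
Π(2lᵢ+1) = 11×7×9 = 693
triangle coeff Δ(5,3,4) = 1/180180
Σ_t [1,3]: t=1:−1/576 t=2:+1/144 t=3:−1/576 = 1/288
(3j)²=20/1001 [(5 3 4; 0 0 0)], sign=+1
Σ_t [3,4]: t=3:−1/1440 t=4:+1/17280 = -11/17280
(3j)²=11/468 [(5 3 4; 1 2 -3)], sign=+1
⇒ 4πI² = 55/169
I = (+1)√(55/169/(4π)) = 0.16092854

0.160929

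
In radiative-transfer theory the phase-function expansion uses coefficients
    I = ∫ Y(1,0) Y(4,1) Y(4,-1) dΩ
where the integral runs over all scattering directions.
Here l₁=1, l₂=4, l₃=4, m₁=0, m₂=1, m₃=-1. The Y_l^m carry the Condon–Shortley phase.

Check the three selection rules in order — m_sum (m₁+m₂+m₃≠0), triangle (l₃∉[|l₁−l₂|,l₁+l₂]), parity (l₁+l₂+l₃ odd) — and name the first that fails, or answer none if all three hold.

Σmᵢ = 0  ✓
l₃∈[|l₁−l₂|,l₁+l₂]=[3,5], have l₃=4  ✓
Σlᵢ = 9 ⇒ odd  ✗

parity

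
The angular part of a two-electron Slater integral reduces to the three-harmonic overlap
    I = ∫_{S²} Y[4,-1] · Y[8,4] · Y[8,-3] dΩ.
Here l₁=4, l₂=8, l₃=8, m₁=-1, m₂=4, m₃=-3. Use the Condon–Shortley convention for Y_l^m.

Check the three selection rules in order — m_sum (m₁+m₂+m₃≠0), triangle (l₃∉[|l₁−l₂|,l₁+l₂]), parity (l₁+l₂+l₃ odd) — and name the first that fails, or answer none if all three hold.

none

azimuthal sum: -1 + 4 − 3 = 0  ✓
4 ≤ 8 ≤ 12 (triangle on l)  ✓
L = 4 + 8 + 8 = 20 (even)  ✓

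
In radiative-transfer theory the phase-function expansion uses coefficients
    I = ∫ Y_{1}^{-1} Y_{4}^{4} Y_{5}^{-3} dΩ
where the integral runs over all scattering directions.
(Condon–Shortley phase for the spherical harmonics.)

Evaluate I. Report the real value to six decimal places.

-0.049106

Rules hold: Σm=0, L=10 even, 3≤5≤5.
N = 3·9·11 = 297
Δ = 0!·2!·8!/11! = 1/495
Racah Σ t=0..0: t=0:+1/576 = 1/576
⇒ 3j(1 4 5; 0 0 0)² = 5/99, sgn -1
Racah Σ t=0..0: t=0:+1/80640 = 1/80640
⇒ 3j(1 4 5; -1 4 -3)² = 1/495, sgn +1
4πI² = N·(3j₀)²·(3jₘ)² = 1/33
I = -1·√(0.030303/4π) = -0.04910640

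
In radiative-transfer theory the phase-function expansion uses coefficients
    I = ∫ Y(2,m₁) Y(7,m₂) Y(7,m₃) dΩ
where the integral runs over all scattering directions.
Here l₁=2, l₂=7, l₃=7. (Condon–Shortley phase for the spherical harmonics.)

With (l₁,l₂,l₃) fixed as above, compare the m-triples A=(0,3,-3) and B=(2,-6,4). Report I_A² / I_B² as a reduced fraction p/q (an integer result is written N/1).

Shared (l₁,l₂,l₃)=(2,7,7): N and (l;000)² cancel in I_A²/I_B².
A: Δ = 2!·2!·12!/17! = 1/185640; Racah Σ t=0..2: t=0:+1/29030400 t=1:−1/2177280 t=2:+1/3870720 = -29/174182400; ⇒ 3j(2 7 7; 0 3 -3)² = 841/185640, sgn -1
B: Δ = 2!·2!·12!/17! = 1/185640; Racah Σ t=0..0: t=0:+1/159667200 = 1/159667200; ⇒ 3j(2 7 7; 2 -6 4)² = 9/1190, sgn -1
I_A²/I_B² = (841/185640)/(9/1190) = 841/1404

841/1404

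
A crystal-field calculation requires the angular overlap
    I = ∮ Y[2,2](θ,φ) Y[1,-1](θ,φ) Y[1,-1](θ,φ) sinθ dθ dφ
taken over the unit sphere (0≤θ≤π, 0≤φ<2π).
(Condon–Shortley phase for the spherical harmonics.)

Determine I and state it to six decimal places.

0.309019

m-sum 0 ✓  L=4 even ✓  1≤1≤3 ✓
Π(2lᵢ+1) = 5×3×3 = 45
triangle coeff Δ(2,1,1) = 1/30
Σ_t [1,1]: t=1:−1/1 = -1/1
(3j)²=2/15 [(2 1 1; 0 0 0)], sign=+1
Σ_t [0,0]: t=0:+1/4 = 1/4
(3j)²=1/5 [(2 1 1; 2 -1 -1)], sign=+1
⇒ 4πI² = 6/5
I = (+1)√(6/5/(4π)) = 0.30901936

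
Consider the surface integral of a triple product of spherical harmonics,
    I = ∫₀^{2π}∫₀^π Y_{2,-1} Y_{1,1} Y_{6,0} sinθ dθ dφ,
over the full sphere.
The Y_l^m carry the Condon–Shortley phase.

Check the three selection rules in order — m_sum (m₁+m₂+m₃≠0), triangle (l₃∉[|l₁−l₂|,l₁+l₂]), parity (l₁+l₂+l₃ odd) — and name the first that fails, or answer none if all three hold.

triangle

azimuthal sum: -1 + 1 + 0 = 0  ✓
1 ≤ 6 ≤ 3 (triangle on l)  ✗
L = 2 + 1 + 6 = 9 (odd)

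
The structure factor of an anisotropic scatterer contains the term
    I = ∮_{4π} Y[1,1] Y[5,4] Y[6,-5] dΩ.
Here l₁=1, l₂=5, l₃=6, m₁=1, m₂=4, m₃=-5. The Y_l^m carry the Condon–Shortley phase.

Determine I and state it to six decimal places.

-0.303018

Checks pass: Σm=0; 12 even; l₃=6∈[4,6].
(2·1+1)(2·5+1)(2·6+1) = 429
Δ: 0! 2! 10! / 13! → 1/858
sum: t=0:+1/14400 = 1/14400
3j²(1 5 6; 0 0 0) = Δ·Π!·Σ² = 6/143  (sign +1)
sum: t=0:+1/725760 = 1/725760
3j²(1 5 6; 1 4 -5) = Δ·Π!·Σ² = 5/78  (sign -1)
combine: 4πI² = 429·6/143·5/78 = 15/13
take √, sign -1: I = -0.30301841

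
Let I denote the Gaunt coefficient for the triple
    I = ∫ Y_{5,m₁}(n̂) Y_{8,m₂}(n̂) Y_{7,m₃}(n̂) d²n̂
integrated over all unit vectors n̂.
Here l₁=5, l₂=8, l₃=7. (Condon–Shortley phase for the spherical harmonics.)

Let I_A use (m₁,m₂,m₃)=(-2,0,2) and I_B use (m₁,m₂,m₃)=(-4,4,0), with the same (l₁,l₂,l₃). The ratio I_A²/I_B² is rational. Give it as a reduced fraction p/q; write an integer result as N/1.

Shared (l₁,l₂,l₃)=(5,8,7): N and (l;000)² cancel in I_A²/I_B².
A: Δ = 6!·4!·10!/21! = 1/814773960; Racah Σ t=3..6: t=3:−1/12441600 t=4:+1/4976640 t=5:−1/14515200 t=6:+1/348364800 = 19/348364800; ⇒ 3j(5 8 7; -2 0 2)² = 19/2431, sgn -1
B: Δ = 6!·4!·10!/21! = 1/814773960; Racah Σ t=5..6: t=5:−1/87091200 t=6:+1/74649600 = 1/522547200; ⇒ 3j(5 8 7; -4 4 0)² = 2/4199, sgn -1
I_A²/I_B² = (19/2431)/(2/4199) = 361/22

361/22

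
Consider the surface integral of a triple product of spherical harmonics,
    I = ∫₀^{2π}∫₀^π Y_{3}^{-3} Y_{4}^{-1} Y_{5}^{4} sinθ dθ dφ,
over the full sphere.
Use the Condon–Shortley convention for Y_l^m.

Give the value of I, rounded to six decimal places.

-0.186208

Checks pass: Σm=0; 12 even; l₃=5∈[1,7].
(2·3+1)(2·4+1)(2·5+1) = 693
Δ: 2! 4! 6! / 13! → 1/180180
sum: t=0:+1/576 t=1:−1/144 t=2:+1/576 = -1/288
3j²(3 4 5; 0 0 0) = Δ·Π!·Σ² = 20/1001  (sign +1)
sum: t=2:+1/5760 = 1/5760
3j²(3 4 5; -3 -1 4) = Δ·Π!·Σ² = 9/286  (sign -1)
combine: 4πI² = 693·20/1001·9/286 = 810/1859
take √, sign -1: I = -0.18620781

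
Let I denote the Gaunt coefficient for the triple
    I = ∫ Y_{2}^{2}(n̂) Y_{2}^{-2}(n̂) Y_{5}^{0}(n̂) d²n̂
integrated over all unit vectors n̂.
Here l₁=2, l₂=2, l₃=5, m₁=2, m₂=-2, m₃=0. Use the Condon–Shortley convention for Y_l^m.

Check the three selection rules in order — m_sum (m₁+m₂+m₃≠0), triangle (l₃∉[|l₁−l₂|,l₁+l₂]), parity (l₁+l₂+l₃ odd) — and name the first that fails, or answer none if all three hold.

triangle

Σmᵢ = 0  ✓
l₃∈[|l₁−l₂|,l₁+l₂]=[0,4], have l₃=5  ✗
Σlᵢ = 9 ⇒ odd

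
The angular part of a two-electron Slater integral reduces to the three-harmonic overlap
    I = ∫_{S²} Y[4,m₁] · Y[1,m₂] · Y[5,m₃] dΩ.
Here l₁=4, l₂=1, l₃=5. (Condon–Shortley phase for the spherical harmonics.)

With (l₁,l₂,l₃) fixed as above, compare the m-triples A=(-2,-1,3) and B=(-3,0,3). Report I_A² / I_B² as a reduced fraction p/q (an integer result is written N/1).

l's match ⇒ only the (l;m) 3-j factors differ between A and B.
A: triangle coeff Δ(4,1,5) = 1/495; Σ_t [0,0]: t=0:+1/2880 = 1/2880; (3j)²=28/495 [(4 1 5; -2 -1 3)], sign=+1
B: triangle coeff Δ(4,1,5) = 1/495; Σ_t [0,0]: t=0:+1/5040 = 1/5040; (3j)²=16/495 [(4 1 5; -3 0 3)], sign=+1
I_A²/I_B² = (28/495)/(16/495) = 7/4

7/4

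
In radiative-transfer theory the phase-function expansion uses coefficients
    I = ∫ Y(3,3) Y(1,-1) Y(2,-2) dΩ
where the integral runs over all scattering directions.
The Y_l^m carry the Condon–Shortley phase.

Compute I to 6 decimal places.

Checks pass: Σm=0; 6 even; l₃=2∈[2,4].
(2·3+1)(2·1+1)(2·2+1) = 105
Δ: 2! 4! 0! / 7! → 1/105
sum: t=1:−1/4 = -1/4
3j²(3 1 2; 0 0 0) = Δ·Π!·Σ² = 3/35  (sign -1)
sum: t=0:+1/48 = 1/48
3j²(3 1 2; 3 -1 -2) = Δ·Π!·Σ² = 1/7  (sign +1)
combine: 4πI² = 105·3/35·1/7 = 9/7
take √, sign -1: I = -0.31986543

-0.319865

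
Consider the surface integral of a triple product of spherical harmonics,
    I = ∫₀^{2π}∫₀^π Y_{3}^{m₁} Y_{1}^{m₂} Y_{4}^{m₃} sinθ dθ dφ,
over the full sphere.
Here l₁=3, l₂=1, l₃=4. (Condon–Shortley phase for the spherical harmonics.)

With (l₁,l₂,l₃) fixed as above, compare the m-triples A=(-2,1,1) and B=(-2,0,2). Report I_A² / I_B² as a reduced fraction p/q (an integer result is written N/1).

1/4

Same 3,1,4: normalisation and zero-m 3j drop out of the ratio.
A: Δ: 0! 6! 2! / 9! → 1/252; sum: t=0:+1/240 = 1/240; 3j²(3 1 4; -2 1 1) = Δ·Π!·Σ² = 1/84  (sign -1)
B: Δ: 0! 6! 2! / 9! → 1/252; sum: t=0:+1/120 = 1/120; 3j²(3 1 4; -2 0 2) = Δ·Π!·Σ² = 1/21  (sign +1)
I_A²/I_B² = (1/84)/(1/21) = 1/4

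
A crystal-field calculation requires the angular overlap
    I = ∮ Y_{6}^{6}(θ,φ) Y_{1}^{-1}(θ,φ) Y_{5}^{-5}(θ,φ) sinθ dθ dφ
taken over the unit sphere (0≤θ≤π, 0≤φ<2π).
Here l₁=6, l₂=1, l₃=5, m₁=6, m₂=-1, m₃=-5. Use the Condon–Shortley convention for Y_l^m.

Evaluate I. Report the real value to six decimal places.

m-sum 0 ✓  L=12 even ✓  5≤5≤7 ✓
Π(2lᵢ+1) = 13×3×11 = 429
triangle coeff Δ(6,1,5) = 1/858
Σ_t [1,1]: t=1:−1/14400 = -1/14400
(3j)²=6/143 [(6 1 5; 0 0 0)], sign=+1
Σ_t [0,0]: t=0:+1/7257600 = 1/7257600
(3j)²=1/13 [(6 1 5; 6 -1 -5)], sign=+1
⇒ 4πI² = 18/13
I = (+1)√(18/13/(4π)) = 0.33194004

0.331940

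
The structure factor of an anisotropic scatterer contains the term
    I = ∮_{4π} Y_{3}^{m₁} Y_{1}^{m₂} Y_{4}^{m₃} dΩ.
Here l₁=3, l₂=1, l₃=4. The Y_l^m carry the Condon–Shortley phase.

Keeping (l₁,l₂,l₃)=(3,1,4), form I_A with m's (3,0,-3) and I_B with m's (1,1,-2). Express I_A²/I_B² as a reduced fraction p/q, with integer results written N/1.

7/15

Same 3,1,4: normalisation and zero-m 3j drop out of the ratio.
A: Δ: 0! 6! 2! / 9! → 1/252; sum: t=0:+1/720 = 1/720; 3j²(3 1 4; 3 0 -3) = Δ·Π!·Σ² = 1/36  (sign -1)
B: Δ: 0! 6! 2! / 9! → 1/252; sum: t=0:+1/96 = 1/96; 3j²(3 1 4; 1 1 -2) = Δ·Π!·Σ² = 5/84  (sign +1)
I_A²/I_B² = (1/36)/(5/84) = 7/15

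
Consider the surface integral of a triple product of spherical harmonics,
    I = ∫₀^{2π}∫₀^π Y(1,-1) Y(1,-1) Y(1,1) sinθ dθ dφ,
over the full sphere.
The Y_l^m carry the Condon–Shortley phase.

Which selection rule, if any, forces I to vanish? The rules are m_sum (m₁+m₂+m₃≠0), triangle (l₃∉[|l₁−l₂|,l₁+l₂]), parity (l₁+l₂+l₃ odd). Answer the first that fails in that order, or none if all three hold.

m_sum

m₁+m₂+m₃ = -1 − 1 + 1 = -1  ✗
triangle: |1−1|=0 ≤ l₃=1 ≤ 1+1=2
parity: l₁+l₂+l₃ = 3 is odd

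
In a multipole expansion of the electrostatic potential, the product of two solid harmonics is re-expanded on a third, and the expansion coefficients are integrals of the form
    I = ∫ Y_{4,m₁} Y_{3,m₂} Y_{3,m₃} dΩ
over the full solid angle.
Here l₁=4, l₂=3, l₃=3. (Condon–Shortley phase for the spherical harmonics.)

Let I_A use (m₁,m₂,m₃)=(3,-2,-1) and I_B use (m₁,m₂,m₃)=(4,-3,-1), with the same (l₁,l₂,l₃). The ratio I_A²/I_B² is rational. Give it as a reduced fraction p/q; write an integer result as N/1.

1/3

Same 4,3,3: normalisation and zero-m 3j drop out of the ratio.
A: Δ: 4! 4! 2! / 11! → 1/34650; sum: t=0:+1/144 t=1:−1/288 = 1/288; 3j²(4 3 3; 3 -2 -1) = Δ·Π!·Σ² = 1/99  (sign +1)
B: Δ: 4! 4! 2! / 11! → 1/34650; sum: t=0:+1/1152 = 1/1152; 3j²(4 3 3; 4 -3 -1) = Δ·Π!·Σ² = 1/33  (sign +1)
I_A²/I_B² = (1/99)/(1/33) = 1/3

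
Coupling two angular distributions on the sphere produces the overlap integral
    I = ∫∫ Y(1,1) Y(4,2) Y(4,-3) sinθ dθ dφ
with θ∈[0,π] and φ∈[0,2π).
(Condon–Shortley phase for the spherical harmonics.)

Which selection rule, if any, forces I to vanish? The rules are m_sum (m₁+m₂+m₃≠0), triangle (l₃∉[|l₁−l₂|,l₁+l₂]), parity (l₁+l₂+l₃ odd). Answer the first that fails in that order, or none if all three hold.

Σmᵢ = 0  ✓
l₃∈[|l₁−l₂|,l₁+l₂]=[3,5], have l₃=4  ✓
Σlᵢ = 9 ⇒ odd  ✗

parity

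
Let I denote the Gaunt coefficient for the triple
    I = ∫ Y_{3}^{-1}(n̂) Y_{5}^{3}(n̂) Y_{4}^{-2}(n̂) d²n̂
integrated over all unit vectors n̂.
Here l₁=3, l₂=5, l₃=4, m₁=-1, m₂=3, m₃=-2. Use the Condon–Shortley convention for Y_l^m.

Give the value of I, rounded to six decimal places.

-0.144236

Rules hold: Σm=0, L=12 even, 2≤4≤8.
N = 7·11·9 = 693
Δ = 4!·2!·6!/13! = 1/180180
Racah Σ t=1..3: t=1:−1/576 t=2:+1/144 t=3:−1/576 = 1/288
⇒ 3j(3 5 4; 0 0 0)² = 20/1001, sgn +1
Racah Σ t=2..4: t=2:+1/5760 t=3:−1/720 t=4:+1/2304 = -1/1280
⇒ 3j(3 5 4; -1 3 -2)² = 27/1430, sgn -1
4πI² = N·(3j₀)²·(3jₘ)² = 486/1859
I = -1·√(0.261431/4π) = -0.14423595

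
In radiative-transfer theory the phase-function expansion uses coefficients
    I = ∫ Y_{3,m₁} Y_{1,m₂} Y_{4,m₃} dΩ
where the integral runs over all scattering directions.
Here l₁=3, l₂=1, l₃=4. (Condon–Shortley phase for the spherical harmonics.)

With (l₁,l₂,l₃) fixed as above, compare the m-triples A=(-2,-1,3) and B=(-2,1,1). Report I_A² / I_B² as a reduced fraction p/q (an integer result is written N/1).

l's match ⇒ only the (l;m) 3-j factors differ between A and B.
A: triangle coeff Δ(3,1,4) = 1/252; Σ_t [0,0]: t=0:+1/240 = 1/240; (3j)²=1/12 [(3 1 4; -2 -1 3)], sign=-1
B: triangle coeff Δ(3,1,4) = 1/252; Σ_t [0,0]: t=0:+1/240 = 1/240; (3j)²=1/84 [(3 1 4; -2 1 1)], sign=-1
I_A²/I_B² = (1/12)/(1/84) = 7/1

7/1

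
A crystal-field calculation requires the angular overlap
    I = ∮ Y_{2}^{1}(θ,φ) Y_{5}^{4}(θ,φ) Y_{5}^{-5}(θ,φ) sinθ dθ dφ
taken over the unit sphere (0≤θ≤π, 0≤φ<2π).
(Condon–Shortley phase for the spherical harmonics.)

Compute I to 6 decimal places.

-0.187924

Checks pass: Σm=0; 12 even; l₃=5∈[3,7].
(2·2+1)(2·5+1)(2·5+1) = 605
Δ: 2! 2! 8! / 13! → 1/38610
sum: t=0:+1/2880 t=1:−1/576 t=2:+1/2880 = -1/960
3j²(2 5 5; 0 0 0) = Δ·Π!·Σ² = 10/429  (sign +1)
sum: t=1:−1/80640 = -1/80640
3j²(2 5 5; 1 4 -5) = Δ·Π!·Σ² = 9/286  (sign -1)
combine: 4πI² = 605·10/429·9/286 = 75/169
take √, sign -1: I = -0.18792404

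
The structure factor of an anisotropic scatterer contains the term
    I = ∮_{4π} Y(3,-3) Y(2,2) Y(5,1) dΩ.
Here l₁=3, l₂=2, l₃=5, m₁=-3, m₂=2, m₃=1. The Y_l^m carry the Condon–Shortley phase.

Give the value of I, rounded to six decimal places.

m-sum 0 ✓  L=10 even ✓  1≤5≤5 ✓
Π(2lᵢ+1) = 7×5×11 = 385
triangle coeff Δ(3,2,5) = 1/2310
Σ_t [0,0]: t=0:+1/144 = 1/144
(3j)²=10/231 [(3 2 5; 0 0 0)], sign=-1
Σ_t [0,0]: t=0:+1/17280 = 1/17280
(3j)²=1/2310 [(3 2 5; -3 2 1)], sign=+1
⇒ 4πI² = 5/693
I = (-1)√(5/693/(4π)) = -0.02396147

-0.023961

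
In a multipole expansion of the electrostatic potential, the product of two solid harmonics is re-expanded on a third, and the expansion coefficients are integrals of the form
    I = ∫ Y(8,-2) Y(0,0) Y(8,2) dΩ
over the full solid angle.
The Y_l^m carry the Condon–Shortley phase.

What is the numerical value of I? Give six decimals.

0.282095

m-sum 0 ✓  L=16 even ✓  8≤8≤8 ✓
Π(2lᵢ+1) = 17×1×17 = 289
triangle coeff Δ(8,0,8) = 1/17
Σ_t [0,0]: t=0:+1/1625702400 = 1/1625702400
(3j)²=1/17 [(8 0 8; 0 0 0)], sign=+1
Σ_t [0,0]: t=0:+1/2612736000 = 1/2612736000
(3j)²=1/17 [(8 0 8; -2 0 2)], sign=+1
⇒ 4πI² = 1/1
I = (+1)√(1/1/(4π)) = 0.28209479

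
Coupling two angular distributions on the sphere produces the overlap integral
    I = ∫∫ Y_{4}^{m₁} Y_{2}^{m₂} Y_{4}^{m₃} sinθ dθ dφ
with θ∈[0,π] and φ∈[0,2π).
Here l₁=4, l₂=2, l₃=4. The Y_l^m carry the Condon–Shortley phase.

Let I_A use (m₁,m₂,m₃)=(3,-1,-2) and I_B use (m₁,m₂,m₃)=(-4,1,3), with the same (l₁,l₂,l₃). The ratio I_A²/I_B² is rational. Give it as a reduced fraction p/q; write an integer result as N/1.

Same 4,2,4: normalisation and zero-m 3j drop out of the ratio.
A: Δ: 2! 6! 2! / 11! → 1/13860; sum: t=0:+1/240 t=1:−1/1440 = 1/288; 3j²(4 2 4; 3 -1 -2) = Δ·Π!·Σ² = 5/132  (sign +1)
B: Δ: 2! 6! 2! / 11! → 1/13860; sum: t=2:+1/1440 = 1/1440; 3j²(4 2 4; -4 1 3) = Δ·Π!·Σ² = 7/165  (sign -1)
I_A²/I_B² = (5/132)/(7/165) = 25/28

25/28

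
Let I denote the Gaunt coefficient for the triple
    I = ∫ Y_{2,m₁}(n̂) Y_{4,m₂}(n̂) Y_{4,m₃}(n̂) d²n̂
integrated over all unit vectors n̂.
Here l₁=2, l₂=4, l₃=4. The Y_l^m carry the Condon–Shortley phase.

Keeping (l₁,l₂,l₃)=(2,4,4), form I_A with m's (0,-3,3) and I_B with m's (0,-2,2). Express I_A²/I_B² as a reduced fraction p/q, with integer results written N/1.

49/64

l's match ⇒ only the (l;m) 3-j factors differ between A and B.
A: triangle coeff Δ(2,4,4) = 1/13860; Σ_t [0,1]: t=0:+1/480 t=1:−1/720 = 1/1440; (3j)²=7/1980 [(2 4 4; 0 -3 3)], sign=-1
B: triangle coeff Δ(2,4,4) = 1/13860; Σ_t [0,2]: t=0:+1/192 t=1:−1/120 t=2:+1/2880 = -1/360; (3j)²=16/3465 [(2 4 4; 0 -2 2)], sign=-1
I_A²/I_B² = (7/1980)/(16/3465) = 49/64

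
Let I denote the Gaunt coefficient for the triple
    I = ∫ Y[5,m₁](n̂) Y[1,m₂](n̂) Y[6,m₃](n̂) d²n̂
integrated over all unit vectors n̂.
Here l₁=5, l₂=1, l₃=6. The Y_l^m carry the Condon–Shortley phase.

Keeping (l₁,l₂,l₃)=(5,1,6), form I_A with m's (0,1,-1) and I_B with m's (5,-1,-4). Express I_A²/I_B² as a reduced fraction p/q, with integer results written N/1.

Same 5,1,6: normalisation and zero-m 3j drop out of the ratio.
A: Δ: 0! 10! 2! / 13! → 1/858; sum: t=0:+1/28800 = 1/28800; 3j²(5 1 6; 0 1 -1) = Δ·Π!·Σ² = 7/286  (sign -1)
B: Δ: 0! 10! 2! / 13! → 1/858; sum: t=0:+1/7257600 = 1/7257600; 3j²(5 1 6; 5 -1 -4) = Δ·Π!·Σ² = 1/858  (sign +1)
I_A²/I_B² = (7/286)/(1/858) = 21/1

21/1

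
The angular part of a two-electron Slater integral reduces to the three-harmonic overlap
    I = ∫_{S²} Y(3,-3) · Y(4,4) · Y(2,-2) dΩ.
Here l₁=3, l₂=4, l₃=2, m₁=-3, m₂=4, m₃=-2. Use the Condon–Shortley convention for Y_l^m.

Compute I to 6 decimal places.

0.000000

m-sum = -3 + 4 − 2 = -1 ≠ 0 ⇒ I = 0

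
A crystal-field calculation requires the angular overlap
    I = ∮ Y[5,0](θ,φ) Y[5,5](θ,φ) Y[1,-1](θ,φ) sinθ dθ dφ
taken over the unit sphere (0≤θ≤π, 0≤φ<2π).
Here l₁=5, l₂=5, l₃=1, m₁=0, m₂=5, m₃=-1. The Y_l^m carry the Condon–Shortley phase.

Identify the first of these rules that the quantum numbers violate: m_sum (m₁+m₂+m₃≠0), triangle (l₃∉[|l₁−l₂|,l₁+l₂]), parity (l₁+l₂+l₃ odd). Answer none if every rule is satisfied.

m_sum

Σmᵢ = 4  ✗
l₃∈[|l₁−l₂|,l₁+l₂]=[0,10], have l₃=1
Σlᵢ = 11 ⇒ odd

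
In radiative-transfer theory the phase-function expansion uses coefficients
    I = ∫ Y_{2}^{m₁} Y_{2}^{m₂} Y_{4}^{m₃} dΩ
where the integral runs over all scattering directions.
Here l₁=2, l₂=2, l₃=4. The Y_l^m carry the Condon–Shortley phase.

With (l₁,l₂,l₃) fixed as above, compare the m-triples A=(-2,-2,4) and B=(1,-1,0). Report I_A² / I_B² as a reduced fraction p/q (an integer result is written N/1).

Shared (l₁,l₂,l₃)=(2,2,4): N and (l;000)² cancel in I_A²/I_B².
A: Δ = 0!·4!·4!/9! = 1/630; Racah Σ t=0..0: t=0:+1/576 = 1/576; ⇒ 3j(2 2 4; -2 -2 4)² = 1/9, sgn +1
B: Δ = 0!·4!·4!/9! = 1/630; Racah Σ t=0..0: t=0:+1/36 = 1/36; ⇒ 3j(2 2 4; 1 -1 0)² = 8/315, sgn +1
I_A²/I_B² = (1/9)/(8/315) = 35/8

35/8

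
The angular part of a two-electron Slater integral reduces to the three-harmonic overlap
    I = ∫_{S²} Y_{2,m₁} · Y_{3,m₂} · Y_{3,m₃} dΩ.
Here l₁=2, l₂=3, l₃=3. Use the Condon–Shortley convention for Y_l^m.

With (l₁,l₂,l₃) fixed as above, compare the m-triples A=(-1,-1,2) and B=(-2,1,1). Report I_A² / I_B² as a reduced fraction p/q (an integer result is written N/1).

5/8

Same 2,3,3: normalisation and zero-m 3j drop out of the ratio.
A: Δ: 2! 2! 4! / 9! → 1/3780; sum: t=1:−1/12 t=2:+1/48 = -1/16; 3j²(2 3 3; -1 -1 2) = Δ·Π!·Σ² = 1/28  (sign +1)
B: Δ: 2! 2! 4! / 9! → 1/3780; sum: t=2:+1/16 = 1/16; 3j²(2 3 3; -2 1 1) = Δ·Π!·Σ² = 2/35  (sign +1)
I_A²/I_B² = (1/28)/(2/35) = 5/8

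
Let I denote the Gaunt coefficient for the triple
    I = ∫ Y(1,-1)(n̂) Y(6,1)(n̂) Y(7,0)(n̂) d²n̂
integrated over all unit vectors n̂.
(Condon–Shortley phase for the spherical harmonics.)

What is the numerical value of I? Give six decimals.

m-sum 0 ✓  L=14 even ✓  5≤7≤7 ✓
Π(2lᵢ+1) = 3×13×15 = 585
triangle coeff Δ(1,6,7) = 1/1365
Σ_t [0,0]: t=0:+1/518400 = 1/518400
(3j)²=7/195 [(1 6 7; 0 0 0)], sign=-1
Σ_t [0,0]: t=0:+1/1209600 = 1/1209600
(3j)²=1/65 [(1 6 7; -1 1 0)], sign=-1
⇒ 4πI² = 21/65
I = (+1)√(21/65/(4π)) = 0.16034227

0.160342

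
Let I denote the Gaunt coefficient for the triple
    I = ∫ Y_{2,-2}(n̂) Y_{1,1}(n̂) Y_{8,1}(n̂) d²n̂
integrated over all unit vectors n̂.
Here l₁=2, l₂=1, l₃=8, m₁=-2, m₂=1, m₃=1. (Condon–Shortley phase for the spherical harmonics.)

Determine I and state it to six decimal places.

l₃=8 ∉ [1,3] — triangle fails ⇒ I = 0

0.000000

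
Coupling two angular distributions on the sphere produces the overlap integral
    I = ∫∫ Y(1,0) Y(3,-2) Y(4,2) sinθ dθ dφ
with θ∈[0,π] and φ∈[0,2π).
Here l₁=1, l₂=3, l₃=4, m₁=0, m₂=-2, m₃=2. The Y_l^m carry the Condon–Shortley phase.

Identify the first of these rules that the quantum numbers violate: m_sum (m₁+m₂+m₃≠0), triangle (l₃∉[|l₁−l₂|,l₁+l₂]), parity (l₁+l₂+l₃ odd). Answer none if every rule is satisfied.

azimuthal sum: 0 − 2 + 2 = 0  ✓
2 ≤ 4 ≤ 4 (triangle on l)  ✓
L = 1 + 3 + 4 = 8 (even)  ✓

none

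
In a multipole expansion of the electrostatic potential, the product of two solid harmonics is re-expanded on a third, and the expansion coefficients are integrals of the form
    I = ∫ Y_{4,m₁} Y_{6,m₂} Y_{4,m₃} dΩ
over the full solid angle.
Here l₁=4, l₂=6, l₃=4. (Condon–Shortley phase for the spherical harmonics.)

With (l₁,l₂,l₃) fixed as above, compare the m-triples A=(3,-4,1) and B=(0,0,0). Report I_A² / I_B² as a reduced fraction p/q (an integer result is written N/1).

Shared (l₁,l₂,l₃)=(4,6,4): N and (l;000)² cancel in I_A²/I_B².
A: Δ = 6!·2!·6!/15! = 1/1261260; Racah Σ t=0..1: t=0:+1/34560 t=1:−1/28800 = -1/172800; ⇒ 3j(4 6 4; 3 -4 1)² = 1/1430, sgn +1
B: Δ = 6!·2!·6!/15! = 1/1261260; Racah Σ t=2..4: t=2:+1/4608 t=3:−1/1296 t=4:+1/4608 = -7/20736; ⇒ 3j(4 6 4; 0 0 0)² = 20/1287, sgn -1
I_A²/I_B² = (1/1430)/(20/1287) = 9/200

9/200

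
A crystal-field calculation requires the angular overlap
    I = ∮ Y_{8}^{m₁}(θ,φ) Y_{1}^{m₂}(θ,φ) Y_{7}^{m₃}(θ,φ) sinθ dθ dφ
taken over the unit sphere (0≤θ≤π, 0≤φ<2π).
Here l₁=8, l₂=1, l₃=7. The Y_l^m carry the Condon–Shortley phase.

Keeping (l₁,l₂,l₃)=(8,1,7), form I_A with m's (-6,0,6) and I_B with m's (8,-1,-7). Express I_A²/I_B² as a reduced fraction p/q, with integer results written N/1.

7/30

l's match ⇒ only the (l;m) 3-j factors differ between A and B.
A: triangle coeff Δ(8,1,7) = 1/2040; Σ_t [1,1]: t=1:−1/6227020800 = -1/6227020800; (3j)²=7/510 [(8 1 7; -6 0 6)], sign=+1
B: triangle coeff Δ(8,1,7) = 1/2040; Σ_t [0,0]: t=0:+1/174356582400 = 1/174356582400; (3j)²=1/17 [(8 1 7; 8 -1 -7)], sign=+1
I_A²/I_B² = (7/510)/(1/17) = 7/30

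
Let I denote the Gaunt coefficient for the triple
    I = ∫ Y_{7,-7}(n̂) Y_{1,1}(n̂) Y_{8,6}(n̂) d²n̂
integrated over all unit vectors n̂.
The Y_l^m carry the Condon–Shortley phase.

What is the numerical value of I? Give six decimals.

0.030597

Rules hold: Σm=0, L=16 even, 6≤8≤8.
N = 15·3·17 = 765
Δ = 0!·14!·2!/17! = 1/2040
Racah Σ t=0..0: t=0:+1/25401600 = 1/25401600
⇒ 3j(7 1 8; 0 0 0)² = 8/255, sgn +1
Racah Σ t=0..0: t=0:+1/174356582400 = 1/174356582400
⇒ 3j(7 1 8; -7 1 6)² = 1/2040, sgn +1
4πI² = N·(3j₀)²·(3jₘ)² = 1/85
I = +1·√(0.0117647/4π) = 0.03059748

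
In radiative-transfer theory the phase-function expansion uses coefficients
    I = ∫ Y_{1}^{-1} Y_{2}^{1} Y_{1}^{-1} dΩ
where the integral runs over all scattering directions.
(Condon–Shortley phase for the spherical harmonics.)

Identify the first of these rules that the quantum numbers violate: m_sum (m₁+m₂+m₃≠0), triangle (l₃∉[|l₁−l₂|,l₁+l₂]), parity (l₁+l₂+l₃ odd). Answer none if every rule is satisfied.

m_sum

azimuthal sum: -1 + 1 − 1 = -1  ✗
1 ≤ 1 ≤ 3 (triangle on l)
L = 1 + 2 + 1 = 4 (even)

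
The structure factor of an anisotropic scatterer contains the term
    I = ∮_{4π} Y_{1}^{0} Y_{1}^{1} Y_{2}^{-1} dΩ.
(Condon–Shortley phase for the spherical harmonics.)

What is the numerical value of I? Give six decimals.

-0.218510

m-sum 0 ✓  L=4 even ✓  0≤2≤2 ✓
Π(2lᵢ+1) = 3×3×5 = 45
triangle coeff Δ(1,1,2) = 1/30
Σ_t [0,0]: t=0:+1/1 = 1/1
(3j)²=2/15 [(1 1 2; 0 0 0)], sign=+1
Σ_t [0,0]: t=0:+1/2 = 1/2
(3j)²=1/10 [(1 1 2; 0 1 -1)], sign=-1
⇒ 4πI² = 3/5
I = (-1)√(3/5/(4π)) = -0.21850969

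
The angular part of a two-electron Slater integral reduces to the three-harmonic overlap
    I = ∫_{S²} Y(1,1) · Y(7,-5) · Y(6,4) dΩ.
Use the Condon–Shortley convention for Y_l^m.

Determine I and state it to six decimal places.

Rules hold: Σm=0, L=14 even, 6≤6≤8.
N = 3·15·13 = 585
Δ = 2!·0!·12!/15! = 1/1365
Racah Σ t=1..1: t=1:−1/518400 = -1/518400
⇒ 3j(1 7 6; 0 0 0)² = 7/195, sgn -1
Racah Σ t=0..0: t=0:+1/14515200 = 1/14515200
⇒ 3j(1 7 6; 1 -5 4)² = 22/455, sgn +1
4πI² = N·(3j₀)²·(3jₘ)² = 66/65
I = -1·√(1.01538/4π) = -0.28425647

-0.284256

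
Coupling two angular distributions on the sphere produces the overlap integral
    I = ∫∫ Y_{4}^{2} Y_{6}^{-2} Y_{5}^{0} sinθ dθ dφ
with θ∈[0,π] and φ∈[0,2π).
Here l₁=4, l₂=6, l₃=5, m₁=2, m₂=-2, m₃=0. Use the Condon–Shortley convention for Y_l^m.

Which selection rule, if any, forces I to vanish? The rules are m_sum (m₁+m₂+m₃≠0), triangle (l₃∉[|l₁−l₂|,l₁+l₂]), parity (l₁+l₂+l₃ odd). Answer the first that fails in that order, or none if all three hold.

parity

Σmᵢ = 0  ✓
l₃∈[|l₁−l₂|,l₁+l₂]=[2,10], have l₃=5  ✓
Σlᵢ = 15 ⇒ odd  ✗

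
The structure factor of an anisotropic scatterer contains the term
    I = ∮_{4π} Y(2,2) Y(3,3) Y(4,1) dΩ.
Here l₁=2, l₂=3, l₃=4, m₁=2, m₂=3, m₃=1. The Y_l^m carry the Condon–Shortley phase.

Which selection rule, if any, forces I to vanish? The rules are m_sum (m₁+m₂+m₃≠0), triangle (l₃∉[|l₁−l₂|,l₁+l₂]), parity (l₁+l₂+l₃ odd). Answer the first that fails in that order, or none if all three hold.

m₁+m₂+m₃ = 2 + 3 + 1 = 6  ✗
triangle: |2−3|=1 ≤ l₃=4 ≤ 2+3=5
parity: l₁+l₂+l₃ = 9 is odd

m_sum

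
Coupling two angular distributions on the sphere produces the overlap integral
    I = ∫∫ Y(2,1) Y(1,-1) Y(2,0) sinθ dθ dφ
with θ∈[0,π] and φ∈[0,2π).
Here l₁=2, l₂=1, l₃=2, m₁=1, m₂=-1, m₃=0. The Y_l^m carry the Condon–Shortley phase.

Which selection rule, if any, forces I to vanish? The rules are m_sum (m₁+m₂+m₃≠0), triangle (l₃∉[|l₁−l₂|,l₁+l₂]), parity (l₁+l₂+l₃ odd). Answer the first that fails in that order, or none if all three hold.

Σmᵢ = 0  ✓
l₃∈[|l₁−l₂|,l₁+l₂]=[1,3], have l₃=2  ✓
Σlᵢ = 5 ⇒ odd  ✗

parity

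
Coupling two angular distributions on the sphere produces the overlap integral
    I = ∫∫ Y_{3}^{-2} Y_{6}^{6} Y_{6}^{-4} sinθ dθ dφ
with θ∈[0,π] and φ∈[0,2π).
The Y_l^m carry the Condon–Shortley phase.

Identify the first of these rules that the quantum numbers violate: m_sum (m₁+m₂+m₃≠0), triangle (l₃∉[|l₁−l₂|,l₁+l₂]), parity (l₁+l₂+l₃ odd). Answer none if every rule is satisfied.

parity

azimuthal sum: -2 + 6 − 4 = 0  ✓
3 ≤ 6 ≤ 9 (triangle on l)  ✓
L = 3 + 6 + 6 = 15 (odd)  ✗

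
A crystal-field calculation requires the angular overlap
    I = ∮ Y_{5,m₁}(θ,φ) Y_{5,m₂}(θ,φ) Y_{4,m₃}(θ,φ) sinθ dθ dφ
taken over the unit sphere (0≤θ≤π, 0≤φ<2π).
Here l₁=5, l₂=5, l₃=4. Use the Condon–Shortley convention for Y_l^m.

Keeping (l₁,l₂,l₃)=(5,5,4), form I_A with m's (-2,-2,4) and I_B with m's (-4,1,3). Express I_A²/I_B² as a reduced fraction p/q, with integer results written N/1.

Same 5,5,4: normalisation and zero-m 3j drop out of the ratio.
A: Δ: 6! 4! 4! / 15! → 1/3153150; sum: t=3:−1/20736 = -1/20736; 3j²(5 5 4; -2 -2 4) = Δ·Π!·Σ² = 35/1287  (sign -1)
B: Δ: 6! 4! 4! / 15! → 1/3153150; sum: t=5:−1/17280 t=6:+1/103680 = -1/20736; 3j²(5 5 4; -4 1 3) = Δ·Π!·Σ² = 10/429  (sign +1)
I_A²/I_B² = (35/1287)/(10/429) = 7/6

7/6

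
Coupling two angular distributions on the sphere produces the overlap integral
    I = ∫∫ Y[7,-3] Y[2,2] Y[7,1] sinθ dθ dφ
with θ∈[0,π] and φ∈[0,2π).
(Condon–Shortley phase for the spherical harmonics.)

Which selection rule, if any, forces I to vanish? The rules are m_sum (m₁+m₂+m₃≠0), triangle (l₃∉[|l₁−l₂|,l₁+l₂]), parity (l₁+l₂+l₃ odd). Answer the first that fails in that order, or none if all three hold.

m₁+m₂+m₃ = -3 + 2 + 1 = 0  ✓
triangle: |7−2|=5 ≤ l₃=7 ≤ 7+2=9  ✓
parity: l₁+l₂+l₃ = 16 is even  ✓

none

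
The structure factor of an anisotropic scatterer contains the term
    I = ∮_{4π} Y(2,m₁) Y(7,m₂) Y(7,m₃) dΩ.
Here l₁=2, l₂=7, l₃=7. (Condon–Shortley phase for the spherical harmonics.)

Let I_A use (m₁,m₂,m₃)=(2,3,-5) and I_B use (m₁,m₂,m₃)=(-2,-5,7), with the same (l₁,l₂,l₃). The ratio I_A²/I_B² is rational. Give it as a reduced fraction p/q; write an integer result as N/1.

396/91

Same 2,7,7: normalisation and zero-m 3j drop out of the ratio.
A: Δ: 2! 2! 12! / 17! → 1/185640; sum: t=0:+1/29030400 = 1/29030400; 3j²(2 7 7; 2 3 -5) = Δ·Π!·Σ² = 99/7735  (sign +1)
B: Δ: 2! 2! 12! / 17! → 1/185640; sum: t=2:+1/1916006400 = 1/1916006400; 3j²(2 7 7; -2 -5 7) = Δ·Π!·Σ² = 1/340  (sign +1)
I_A²/I_B² = (99/7735)/(1/340) = 396/91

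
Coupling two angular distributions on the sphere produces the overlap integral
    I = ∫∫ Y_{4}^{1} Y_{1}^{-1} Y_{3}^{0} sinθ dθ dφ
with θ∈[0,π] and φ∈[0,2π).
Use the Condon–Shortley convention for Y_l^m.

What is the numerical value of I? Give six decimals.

-0.194664

Rules hold: Σm=0, L=8 even, 3≤3≤5.
N = 9·3·7 = 189
Δ = 2!·6!·0!/9! = 1/252
Racah Σ t=1..1: t=1:−1/36 = -1/36
⇒ 3j(4 1 3; 0 0 0)² = 4/63, sgn +1
Racah Σ t=0..0: t=0:+1/72 = 1/72
⇒ 3j(4 1 3; 1 -1 0)² = 5/126, sgn -1
4πI² = N·(3j₀)²·(3jₘ)² = 10/21
I = -1·√(0.47619/4π) = -0.19466390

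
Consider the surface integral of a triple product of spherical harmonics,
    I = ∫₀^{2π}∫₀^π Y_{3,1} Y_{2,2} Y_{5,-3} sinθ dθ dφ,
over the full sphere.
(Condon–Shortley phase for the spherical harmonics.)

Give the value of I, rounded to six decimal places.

-0.200476

Rules hold: Σm=0, L=10 even, 1≤5≤5.
N = 7·5·11 = 385
Δ = 0!·6!·4!/11! = 1/2310
Racah Σ t=0..0: t=0:+1/144 = 1/144
⇒ 3j(3 2 5; 0 0 0)² = 10/231, sgn -1
Racah Σ t=0..0: t=0:+1/1152 = 1/1152
⇒ 3j(3 2 5; 1 2 -3)² = 1/33, sgn +1
4πI² = N·(3j₀)²·(3jₘ)² = 50/99
I = -1·√(0.505051/4π) = -0.20047604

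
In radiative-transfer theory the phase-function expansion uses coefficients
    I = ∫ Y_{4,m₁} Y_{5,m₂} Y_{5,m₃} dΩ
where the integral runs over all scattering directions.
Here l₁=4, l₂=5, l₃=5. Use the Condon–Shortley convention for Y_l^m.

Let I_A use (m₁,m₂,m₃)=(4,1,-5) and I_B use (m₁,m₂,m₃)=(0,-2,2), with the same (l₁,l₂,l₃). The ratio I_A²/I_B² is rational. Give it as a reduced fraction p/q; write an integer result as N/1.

Same 4,5,5: normalisation and zero-m 3j drop out of the ratio.
A: Δ: 4! 4! 6! / 15! → 1/3153150; sum: t=0:+1/414720 = 1/414720; 3j²(4 5 5; 4 1 -5) = Δ·Π!·Σ² = 2/429  (sign +1)
B: Δ: 4! 4! 6! / 15! → 1/3153150; sum: t=0:+1/20736 t=1:−1/1728 t=2:+1/1920 t=3:−1/25920 = -1/20736; 3j²(4 5 5; 0 -2 2) = Δ·Π!·Σ² = 1/2574  (sign +1)
I_A²/I_B² = (2/429)/(1/2574) = 12/1

12/1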